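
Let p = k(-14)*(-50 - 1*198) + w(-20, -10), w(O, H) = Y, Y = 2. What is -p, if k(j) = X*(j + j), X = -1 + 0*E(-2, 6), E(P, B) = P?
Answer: 6942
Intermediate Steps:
w(O, H) = 2
X = -1 (X = -1 + 0*(-2) = -1 + 0 = -1)
k(j) = -2*j (k(j) = -(j + j) = -2*j)
p = -6942 (p = (-2*(-14))*(-50 - 1*198) + 2 = 28*(-50 - 198) + 2 = 28*(-248) + 2 = -6944 + 2 = -6942)
-p = -1*(-6942) = 6942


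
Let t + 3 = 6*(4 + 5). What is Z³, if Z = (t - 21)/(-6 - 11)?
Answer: -27000/4913 ≈ -5.4956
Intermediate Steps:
t = 51 (t = -3 + 6*(4 + 5) = -3 + 6*9 = -3 + 54 = 51)
Z = -30/17 (Z = (51 - 21)/(-6 - 11) = 30/(-17) = 30*(-1/17) = -30/17 ≈ -1.7647)
Z³ = (-30/17)³ = -27000/4913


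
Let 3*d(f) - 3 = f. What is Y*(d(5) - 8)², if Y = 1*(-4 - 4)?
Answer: -2048/9 ≈ -227.56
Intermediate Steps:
d(f) = 1 + f/3
Y = -8 (Y = 1*(-8) = -8)
Y*(d(5) - 8)² = -8*((1 + (⅓)*5) - 8)² = -8*((1 + 5/3) - 8)² = -8*(8/3 - 8)² = -8*(-16/3)² = -8*256/9 = -2048/9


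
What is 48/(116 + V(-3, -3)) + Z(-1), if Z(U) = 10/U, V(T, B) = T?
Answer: -1082/113 ≈ -9.5752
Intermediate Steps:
48/(116 + V(-3, -3)) + Z(-1) = 48/(116 - 3) + 10/(-1) = 48/113 + 10*(-1) = 48*(1/113) - 10 = 48/113 - 10 = -1082/113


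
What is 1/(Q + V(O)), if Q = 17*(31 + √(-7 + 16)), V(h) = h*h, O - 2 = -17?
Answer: 1/803 ≈ 0.0012453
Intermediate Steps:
O = -15 (O = 2 - 17 = -15)
V(h) = h²
Q = 578 (Q = 17*(31 + √9) = 17*(31 + 3) = 17*34 = 578)
1/(Q + V(O)) = 1/(578 + (-15)²) = 1/(578 + 225) = 1/803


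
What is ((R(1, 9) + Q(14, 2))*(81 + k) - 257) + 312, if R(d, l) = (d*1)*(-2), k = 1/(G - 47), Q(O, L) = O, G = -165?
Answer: 54428/53 ≈ 1026.9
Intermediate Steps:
k = -1/212 (k = 1/(-165 - 47) = 1/(-212) = -1/212 ≈ -0.0047170)
R(d, l) = -2*d (R(d, l) = d*(-2) = -2*d)
((R(1, 9) + Q(14, 2))*(81 + k) - 257) + 312 = ((-2*1 + 14)*(81 - 1/212) - 257) + 312 = ((-2 + 14)*(17171/212) - 257) + 312 = (12*(17171/212) - 257) + 312 = (51513/53 - 257) + 312 = 37892/53 + 312 = 54428/53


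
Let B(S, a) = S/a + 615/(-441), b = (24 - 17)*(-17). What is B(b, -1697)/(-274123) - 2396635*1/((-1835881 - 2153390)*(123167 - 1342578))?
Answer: 160369360681065573/36961176951968630374013 ≈ 4.3389e-6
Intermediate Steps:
b = -119 (b = 7*(-17) = -119)
B(S, a) = -205/147 + S/a (B(S, a) = S/a + 615*(-1/441) = S/a - 205/147 = -205/147 + S/a)
B(b, -1697)/(-274123) - 2396635*1/((-1835881 - 2153390)*(123167 - 1342578)) = (-205/147 - 119/(-1697))/(-274123) - 2396635*1/((-1835881 - 2153390)*(123167 - 1342578)) = (-205/147 - 119*(-1/1697))*(-1/274123) - 2396635/((-1219411*(-3989271))) = (-205/147 + 119/1697)*(-1/274123) - 2396635/4864560939381 = -330392/249459*(-1/274123) - 2396635*1/4864560939381 = 330392/68382449457 - 2396635/4864560939381 = 160369360681065573/36961176951968630374013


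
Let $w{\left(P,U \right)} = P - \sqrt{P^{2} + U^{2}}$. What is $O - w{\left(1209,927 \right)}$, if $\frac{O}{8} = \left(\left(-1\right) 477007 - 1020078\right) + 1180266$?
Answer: $-2535761 + 3 \sqrt{257890} \approx -2.5342 \cdot 10^{6}$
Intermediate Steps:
$O = -2534552$ ($O = 8 \left(\left(\left(-1\right) 477007 - 1020078\right) + 1180266\right) = 8 \left(\left(-477007 - 1020078\right) + 1180266\right) = 8 \left(-1497085 + 1180266\right) = 8 \left(-316819\right) = -2534552$)
$O - w{\left(1209,927 \right)} = -2534552 - \left(1209 - \sqrt{1209^{2} + 927^{2}}\right) = -2534552 - \left(1209 - \sqrt{1461681 + 859329}\right) = -2534552 - \left(1209 - \sqrt{2321010}\right) = -2534552 - \left(1209 - 3 \sqrt{257890}\right) = -2535761 + 3 \sqrt{257890}$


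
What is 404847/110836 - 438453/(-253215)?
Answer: 16789967757/3118370860 ≈ 5.3842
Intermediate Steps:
404847/110836 - 438453/(-253215) = 404847*(1/110836) - 438453*(-1/253215) = 404847/110836 + 48717/28135 = 16789967757/3118370860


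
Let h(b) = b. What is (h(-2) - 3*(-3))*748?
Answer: 5236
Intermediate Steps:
(h(-2) - 3*(-3))*748 = (-2 - 3*(-3))*748 = (-2 + 9)*748 = 7*748 = 5236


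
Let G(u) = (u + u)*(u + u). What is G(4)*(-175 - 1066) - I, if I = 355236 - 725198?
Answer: 290538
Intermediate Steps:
G(u) = 4*u² (G(u) = (2*u)*(2*u) = 4*u²)
I = -369962
G(4)*(-175 - 1066) - I = (4*4²)*(-175 - 1066) - 1*(-369962) = (4*16)*(-1241) + 369962 = 64*(-1241) + 369962 = -79424 + 369962 = 290538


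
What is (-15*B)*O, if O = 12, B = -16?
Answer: 2880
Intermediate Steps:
(-15*B)*O = -15*(-16)*12 = 240*12 = 2880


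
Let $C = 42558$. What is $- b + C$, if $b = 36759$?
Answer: $5799$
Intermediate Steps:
$- b + C = \left(-1\right) 36759 + 42558 = -36759 + 42558 = 5799$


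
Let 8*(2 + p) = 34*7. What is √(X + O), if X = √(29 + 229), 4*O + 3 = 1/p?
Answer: √(-36519 + 49284*√258)/222 ≈ 3.9143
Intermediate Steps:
p = 111/4 (p = -2 + (34*7)/8 = -2 + (⅛)*238 = -2 + 119/4 = 111/4 ≈ 27.750)
O = -329/444 (O = -¾ + 1/(4*(111/4)) = -¾ + (¼)*(4/111) = -¾ + 1/111 = -329/444 ≈ -0.74099)
X = √258 ≈ 16.062
√(X + O) = √(√258 - 329/444) = √(-329/444 + √258)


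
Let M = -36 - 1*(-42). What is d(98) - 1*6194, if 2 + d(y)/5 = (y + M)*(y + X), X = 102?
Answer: 97796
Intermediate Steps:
M = 6 (M = -36 + 42 = 6)
d(y) = -10 + 5*(6 + y)*(102 + y) (d(y) = -10 + 5*((y + 6)*(y + 102)) = -10 + 5*((6 + y)*(102 + y)) = -10 + 5*(6 + y)*(102 + y))
d(98) - 1*6194 = (3050 + 5*98² + 540*98) - 1*6194 = (3050 + 5*9604 + 52920) - 6194 = (3050 + 48020 + 52920) - 6194 = 103990 - 6194 = 97796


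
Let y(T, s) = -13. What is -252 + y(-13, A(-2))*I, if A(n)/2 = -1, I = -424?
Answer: 5260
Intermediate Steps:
A(n) = -2 (A(n) = 2*(-1) = -2)
-252 + y(-13, A(-2))*I = -252 - 13*(-424) = -252 + 5512 = 5260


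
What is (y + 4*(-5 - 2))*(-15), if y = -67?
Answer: 1425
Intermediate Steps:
(y + 4*(-5 - 2))*(-15) = (-67 + 4*(-5 - 2))*(-15) = (-67 + 4*(-7))*(-15) = (-67 - 28)*(-15) = -95*(-15) = 1425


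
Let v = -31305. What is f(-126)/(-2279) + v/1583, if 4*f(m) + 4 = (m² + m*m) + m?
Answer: -167717003/7215314 ≈ -23.245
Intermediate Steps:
f(m) = -1 + m²/2 + m/4 (f(m) = -1 + ((m² + m*m) + m)/4 = -1 + ((m² + m²) + m)/4 = -1 + (2*m² + m)/4 = -1 + (m + 2*m²)/4 = -1 + (m²/2 + m/4) = -1 + m²/2 + m/4)
f(-126)/(-2279) + v/1583 = (-1 + (½)*(-126)² + (¼)*(-126))/(-2279) - 31305/1583 = (-1 + (½)*15876 - 63/2)*(-1/2279) - 31305*1/1583 = (-1 + 7938 - 63/2)*(-1/2279) - 31305/1583 = (15811/2)*(-1/2279) - 31305/1583 = -15811/4558 - 31305/1583 = -167717003/7215314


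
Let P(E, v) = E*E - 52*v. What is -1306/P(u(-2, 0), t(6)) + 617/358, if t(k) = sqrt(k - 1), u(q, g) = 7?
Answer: 29770275/3980602 + 67912*sqrt(5)/11119 ≈ 21.136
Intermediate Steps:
t(k) = sqrt(-1 + k)
P(E, v) = E**2 - 52*v
-1306/P(u(-2, 0), t(6)) + 617/358 = -1306/(7**2 - 52*sqrt(-1 + 6)) + 617/358 = -1306/(49 - 52*sqrt(5)) + 617*(1/358) = -1306/(49 - 52*sqrt(5)) + 617/358 = 617/358 - 1306/(49 - 52*sqrt(5))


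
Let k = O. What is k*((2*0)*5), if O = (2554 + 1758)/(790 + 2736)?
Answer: 0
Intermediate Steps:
O = 2156/1763 (O = 4312/3526 = 4312*(1/3526) = 2156/1763 ≈ 1.2229)
k = 2156/1763 ≈ 1.2229
k*((2*0)*5) = 2156*((2*0)*5)/1763 = 2156*(0*5)/1763 = (2156/1763)*0 = 0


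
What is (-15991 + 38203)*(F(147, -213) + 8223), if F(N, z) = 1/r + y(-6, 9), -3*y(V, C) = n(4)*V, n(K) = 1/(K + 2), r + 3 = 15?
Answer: 182658531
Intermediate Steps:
r = 12 (r = -3 + 15 = 12)
n(K) = 1/(2 + K)
y(V, C) = -V/18 (y(V, C) = -V/(3*(2 + 4)) = -V/(3*6) = -V/18)
F(N, z) = 5/12 (F(N, z) = 1/12 - 1/18*(-6) = 1/12 + ⅓ = 5/12)
(-15991 + 38203)*(F(147, -213) + 8223) = (-15991 + 38203)*(5/12 + 8223) = 22212*(98681/12) = 182658531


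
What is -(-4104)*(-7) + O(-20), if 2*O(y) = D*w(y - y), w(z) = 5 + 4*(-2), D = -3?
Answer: -57447/2 ≈ -28724.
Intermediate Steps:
w(z) = -3 (w(z) = 5 - 8 = -3)
O(y) = 9/2 (O(y) = (-3*(-3))/2 = (½)*9 = 9/2)
-(-4104)*(-7) + O(-20) = -(-4104)*(-7) + 9/2 = -228*126 + 9/2 = -28728 + 9/2 = -57447/2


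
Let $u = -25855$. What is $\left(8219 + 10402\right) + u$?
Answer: $-7234$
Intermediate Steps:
$\left(8219 + 10402\right) + u = \left(8219 + 10402\right) - 25855 = 18621 - 25855 = -7234$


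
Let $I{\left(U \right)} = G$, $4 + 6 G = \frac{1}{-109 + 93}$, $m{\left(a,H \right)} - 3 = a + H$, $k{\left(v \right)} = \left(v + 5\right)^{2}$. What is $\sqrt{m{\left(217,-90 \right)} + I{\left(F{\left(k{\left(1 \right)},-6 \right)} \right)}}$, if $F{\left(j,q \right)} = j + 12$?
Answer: $\frac{\sqrt{74490}}{24} \approx 11.372$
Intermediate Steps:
$k{\left(v \right)} = \left(5 + v\right)^{2}$
$m{\left(a,H \right)} = 3 + H + a$ ($m{\left(a,H \right)} = 3 + \left(a + H\right) = 3 + \left(H + a\right) = 3 + H + a$)
$F{\left(j,q \right)} = 12 + j$
$G = - \frac{65}{96}$ ($G = - \frac{2}{3} + \frac{1}{6 \left(-109 + 93\right)} = - \frac{2}{3} + \frac{1}{6 \left(-16\right)} = - \frac{2}{3} + \frac{1}{6} \left(- \frac{1}{16}\right) = - \frac{2}{3} - \frac{1}{96} = - \frac{65}{96} \approx -0.67708$)
$I{\left(U \right)} = - \frac{65}{96}$
$\sqrt{m{\left(217,-90 \right)} + I{\left(F{\left(k{\left(1 \right)},-6 \right)} \right)}} = \sqrt{\left(3 - 90 + 217\right) - \frac{65}{96}} = \sqrt{130 - \frac{65}{96}} = \sqrt{\frac{12415}{96}} = \frac{\sqrt{74490}}{24}$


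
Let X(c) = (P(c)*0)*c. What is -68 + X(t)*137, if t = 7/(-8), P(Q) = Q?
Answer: -68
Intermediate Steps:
t = -7/8 (t = 7*(-⅛) = -7/8 ≈ -0.87500)
X(c) = 0 (X(c) = (c*0)*c = 0*c = 0)
-68 + X(t)*137 = -68 + 0*137 = -68 + 0 = -68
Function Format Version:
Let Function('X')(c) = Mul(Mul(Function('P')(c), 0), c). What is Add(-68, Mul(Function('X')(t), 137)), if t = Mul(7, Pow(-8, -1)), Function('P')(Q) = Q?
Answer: -68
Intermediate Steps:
t = Rational(-7, 8) (t = Mul(7, Rational(-1, 8)) = Rational(-7, 8) ≈ -0.87500)
Function('X')(c) = 0 (Function('X')(c) = Mul(Mul(c, 0), c) = Mul(0, c) = 0)
Add(-68, Mul(Function('X')(t), 137)) = Add(-68, Mul(0, 137)) = Add(-68, 0) = -68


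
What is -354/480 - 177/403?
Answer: -37937/32240 ≈ -1.1767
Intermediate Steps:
-354/480 - 177/403 = -354*1/480 - 177*1/403 = -59/80 - 177/403 = -37937/32240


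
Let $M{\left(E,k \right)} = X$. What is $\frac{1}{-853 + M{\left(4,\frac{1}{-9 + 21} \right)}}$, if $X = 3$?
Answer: $- \frac{1}{850} \approx -0.0011765$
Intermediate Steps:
$M{\left(E,k \right)} = 3$
$\frac{1}{-853 + M{\left(4,\frac{1}{-9 + 21} \right)}} = \frac{1}{-853 + 3} = \frac{1}{-850} = - \frac{1}{850}$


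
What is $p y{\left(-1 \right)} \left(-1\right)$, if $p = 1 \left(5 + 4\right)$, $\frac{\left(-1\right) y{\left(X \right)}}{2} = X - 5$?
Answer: $-108$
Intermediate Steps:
$y{\left(X \right)} = 10 - 2 X$ ($y{\left(X \right)} = - 2 \left(X - 5\right) = - 2 \left(-5 + X\right) = 10 - 2 X$)
$p = 9$ ($p = 1 \cdot 9 = 9$)
$p y{\left(-1 \right)} \left(-1\right) = 9 \left(10 - -2\right) \left(-1\right) = 9 \left(10 + 2\right) \left(-1\right) = 9 \cdot 12 \left(-1\right) = 108 \left(-1\right) = -108$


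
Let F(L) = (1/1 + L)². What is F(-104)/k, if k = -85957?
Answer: -10609/85957 ≈ -0.12342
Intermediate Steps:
F(L) = (1 + L)²
F(-104)/k = (1 - 104)²/(-85957) = (-103)²*(-1/85957) = 10609*(-1/85957) = -10609/85957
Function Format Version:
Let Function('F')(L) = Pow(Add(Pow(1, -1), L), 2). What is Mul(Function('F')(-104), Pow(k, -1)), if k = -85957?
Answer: Rational(-10609, 85957) ≈ -0.12342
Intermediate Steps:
Function('F')(L) = Pow(Add(1, L), 2)
Mul(Function('F')(-104), Pow(k, -1)) = Mul(Pow(Add(1, -104), 2), Pow(-85957, -1)) = Mul(Pow(-103, 2), Rational(-1, 85957)) = Mul(10609, Rational(-1, 85957)) = Rational(-10609, 85957)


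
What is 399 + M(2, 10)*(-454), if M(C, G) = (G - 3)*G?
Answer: -31381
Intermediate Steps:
M(C, G) = G*(-3 + G) (M(C, G) = (-3 + G)*G = G*(-3 + G))
399 + M(2, 10)*(-454) = 399 + (10*(-3 + 10))*(-454) = 399 + (10*7)*(-454) = 399 + 70*(-454) = 399 - 31780 = -31381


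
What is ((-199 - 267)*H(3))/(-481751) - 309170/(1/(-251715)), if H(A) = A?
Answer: 37491176338190448/481751 ≈ 7.7823e+10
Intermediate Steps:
((-199 - 267)*H(3))/(-481751) - 309170/(1/(-251715)) = ((-199 - 267)*3)/(-481751) - 309170/(1/(-251715)) = -466*3*(-1/481751) - 309170/(-1/251715) = -1398*(-1/481751) - 309170*(-251715) = 1398/481751 + 77822726550 = 37491176338190448/481751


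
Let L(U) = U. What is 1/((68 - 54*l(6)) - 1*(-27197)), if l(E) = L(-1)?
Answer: 1/27319 ≈ 3.6605e-5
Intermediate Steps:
l(E) = -1
1/((68 - 54*l(6)) - 1*(-27197)) = 1/((68 - 54*(-1)) - 1*(-27197)) = 1/((68 + 54) + 27197) = 1/(122 + 27197) = 1/27319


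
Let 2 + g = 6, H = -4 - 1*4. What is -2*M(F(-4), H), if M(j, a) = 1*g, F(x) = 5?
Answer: -8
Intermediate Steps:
H = -8 (H = -4 - 4 = -8)
g = 4 (g = -2 + 6 = 4)
M(j, a) = 4 (M(j, a) = 1*4 = 4)
-2*M(F(-4), H) = -2*4 = -8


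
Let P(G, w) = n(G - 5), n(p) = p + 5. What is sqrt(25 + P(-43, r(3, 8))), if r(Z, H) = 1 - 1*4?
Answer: 3*I*sqrt(2) ≈ 4.2426*I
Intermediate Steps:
r(Z, H) = -3 (r(Z, H) = 1 - 4 = -3)
n(p) = 5 + p
P(G, w) = G (P(G, w) = 5 + (G - 5) = 5 + (-5 + G) = G)
sqrt(25 + P(-43, r(3, 8))) = sqrt(25 - 43) = sqrt(-18) = 3*I*sqrt(2)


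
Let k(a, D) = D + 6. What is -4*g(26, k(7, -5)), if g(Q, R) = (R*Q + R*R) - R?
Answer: -104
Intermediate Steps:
k(a, D) = 6 + D
g(Q, R) = R**2 - R + Q*R (g(Q, R) = (Q*R + R**2) - R = (R**2 + Q*R) - R = R**2 - R + Q*R)
-4*g(26, k(7, -5)) = -4*(6 - 5)*(-1 + 26 + (6 - 5)) = -4*(-1 + 26 + 1) = -4*26 = -104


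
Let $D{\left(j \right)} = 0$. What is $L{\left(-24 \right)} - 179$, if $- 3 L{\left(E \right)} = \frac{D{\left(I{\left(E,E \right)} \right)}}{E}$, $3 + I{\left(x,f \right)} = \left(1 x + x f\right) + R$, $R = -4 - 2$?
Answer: $-179$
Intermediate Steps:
$R = -6$ ($R = -4 - 2 = -6$)
$I{\left(x,f \right)} = -9 + x + f x$ ($I{\left(x,f \right)} = -3 - \left(6 - x - x f\right) = -3 - \left(6 - x - f x\right) = -3 + \left(-6 + x + f x\right) = -9 + x + f x$)
$L{\left(E \right)} = 0$ ($L{\left(E \right)} = - \frac{0 \frac{1}{E}}{3} = \left(- \frac{1}{3}\right) 0 = 0$)
$L{\left(-24 \right)} - 179 = 0 - 179 = -179$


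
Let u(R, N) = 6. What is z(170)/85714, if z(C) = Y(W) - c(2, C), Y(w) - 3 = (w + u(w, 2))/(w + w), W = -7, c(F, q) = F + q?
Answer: -2365/1199996 ≈ -0.0019708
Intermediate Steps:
Y(w) = 3 + (6 + w)/(2*w) (Y(w) = 3 + (w + 6)/(w + w) = 3 + (6 + w)/((2*w)) = 3 + (6 + w)*(1/(2*w)) = 3 + (6 + w)/(2*w))
z(C) = 15/14 - C (z(C) = (7/2 + 3/(-7)) - (2 + C) = (7/2 + 3*(-⅐)) + (-2 - C) = (7/2 - 3/7) + (-2 - C) = 43/14 + (-2 - C) = 15/14 - C)
z(170)/85714 = (15/14 - 1*170)/85714 = (15/14 - 170)*(1/85714) = -2365/14*1/85714 = -2365/1199996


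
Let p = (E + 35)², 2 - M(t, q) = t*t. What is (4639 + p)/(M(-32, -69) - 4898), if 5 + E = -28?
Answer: -4643/5920 ≈ -0.78429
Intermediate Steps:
M(t, q) = 2 - t² (M(t, q) = 2 - t*t = 2 - t²)
E = -33 (E = -5 - 28 = -33)
p = 4 (p = (-33 + 35)² = 2² = 4)
(4639 + p)/(M(-32, -69) - 4898) = (4639 + 4)/((2 - 1*(-32)²) - 4898) = 4643/((2 - 1*1024) - 4898) = 4643/((2 - 1024) - 4898) = 4643/(-1022 - 4898) = 4643/(-5920) = 4643*(-1/5920) = -4643/5920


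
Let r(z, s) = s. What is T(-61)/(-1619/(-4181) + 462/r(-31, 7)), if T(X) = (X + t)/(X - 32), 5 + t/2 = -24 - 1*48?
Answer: 4181/120063 ≈ 0.034823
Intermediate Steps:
t = -154 (t = -10 + 2*(-24 - 1*48) = -10 + 2*(-24 - 48) = -10 + 2*(-72) = -10 - 144 = -154)
T(X) = (-154 + X)/(-32 + X) (T(X) = (X - 154)/(X - 32) = (-154 + X)/(-32 + X))
T(-61)/(-1619/(-4181) + 462/r(-31, 7)) = ((-154 - 61)/(-32 - 61))/(-1619/(-4181) + 462/7) = (-215/(-93))/(-1619*(-1/4181) + 462*(⅐)) = (-1/93*(-215))/(1619/4181 + 66) = 215/(93*(277565/4181)) = (215/93)*(4181/277565) = 4181/120063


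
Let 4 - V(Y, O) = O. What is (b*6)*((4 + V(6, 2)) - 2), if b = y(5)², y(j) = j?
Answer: 600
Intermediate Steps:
V(Y, O) = 4 - O
b = 25 (b = 5² = 25)
(b*6)*((4 + V(6, 2)) - 2) = (25*6)*((4 + (4 - 1*2)) - 2) = 150*((4 + (4 - 2)) - 2) = 150*((4 + 2) - 2) = 150*(6 - 2) = 150*4 = 600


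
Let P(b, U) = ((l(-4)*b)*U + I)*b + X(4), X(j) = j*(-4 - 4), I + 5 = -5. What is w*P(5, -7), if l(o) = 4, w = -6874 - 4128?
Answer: 8603564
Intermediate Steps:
w = -11002
I = -10 (I = -5 - 5 = -10)
X(j) = -8*j (X(j) = j*(-8) = -8*j)
P(b, U) = -32 + b*(-10 + 4*U*b) (P(b, U) = ((4*b)*U - 10)*b - 8*4 = (4*U*b - 10)*b - 32 = (-10 + 4*U*b)*b - 32 = b*(-10 + 4*U*b) - 32 = -32 + b*(-10 + 4*U*b))
w*P(5, -7) = -11002*(-32 - 10*5 + 4*(-7)*5²) = -11002*(-32 - 50 + 4*(-7)*25) = -11002*(-32 - 50 - 700) = -11002*(-782) = 8603564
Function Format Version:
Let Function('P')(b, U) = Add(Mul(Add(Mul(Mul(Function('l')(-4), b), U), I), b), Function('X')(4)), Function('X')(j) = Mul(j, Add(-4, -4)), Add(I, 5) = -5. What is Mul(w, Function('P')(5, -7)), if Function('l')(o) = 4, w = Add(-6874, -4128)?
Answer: 8603564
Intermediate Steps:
w = -11002
I = -10 (I = Add(-5, -5) = -10)
Function('X')(j) = Mul(-8, j) (Function('X')(j) = Mul(j, -8) = Mul(-8, j))
Function('P')(b, U) = Add(-32, Mul(b, Add(-10, Mul(4, U, b)))) (Function('P')(b, U) = Add(Mul(Add(Mul(Mul(4, b), U), -10), b), Mul(-8, 4)) = Add(Mul(Add(Mul(4, U, b), -10), b), -32) = Add(Mul(Add(-10, Mul(4, U, b)), b), -32) = Add(Mul(b, Add(-10, Mul(4, U, b))), -32) = Add(-32, Mul(b, Add(-10, Mul(4, U, b)))))
Mul(w, Function('P')(5, -7)) = Mul(-11002, Add(-32, Mul(-10, 5), Mul(4, -7, Pow(5, 2)))) = Mul(-11002, Add(-32, -50, Mul(4, -7, 25))) = Mul(-11002, Add(-32, -50, -700)) = Mul(-11002, -782) = 8603564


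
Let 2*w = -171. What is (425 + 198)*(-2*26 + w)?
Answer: -171325/2 ≈ -85663.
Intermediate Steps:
w = -171/2 (w = (½)*(-171) = -171/2 ≈ -85.500)
(425 + 198)*(-2*26 + w) = (425 + 198)*(-2*26 - 171/2) = 623*(-52 - 171/2) = 623*(-275/2) = -171325/2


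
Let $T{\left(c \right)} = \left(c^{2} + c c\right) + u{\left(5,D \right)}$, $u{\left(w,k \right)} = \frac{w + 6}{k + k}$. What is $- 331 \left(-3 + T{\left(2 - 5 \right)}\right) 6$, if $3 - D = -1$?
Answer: $- \frac{130083}{4} \approx -32521.0$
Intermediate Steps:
$D = 4$ ($D = 3 - -1 = 3 + 1 = 4$)
$u{\left(w,k \right)} = \frac{6 + w}{2 k}$
$T{\left(c \right)} = \frac{11}{8} + 2 c^{2}$ ($T{\left(c \right)} = \left(c^{2} + c c\right) + \frac{6 + 5}{2 \cdot 4} = \left(c^{2} + c^{2}\right) + \frac{1}{2} \cdot \frac{1}{4} \cdot 11 = 2 c^{2} + \frac{11}{8} = \frac{11}{8} + 2 c^{2}$)
$- 331 \left(-3 + T{\left(2 - 5 \right)}\right) 6 = - 331 \left(-3 + \left(\frac{11}{8} + 2 \left(2 - 5\right)^{2}\right)\right) 6 = - 331 \left(-3 + \left(\frac{11}{8} + 2 \left(-3\right)^{2}\right)\right) 6 = - 331 \left(-3 + \left(\frac{11}{8} + 2 \cdot 9\right)\right) 6 = - 331 \left(-3 + \left(\frac{11}{8} + 18\right)\right) 6 = - 331 \left(-3 + \frac{155}{8}\right) 6 = - 331 \cdot \frac{131}{8} \cdot 6 = \left(-331\right) \frac{393}{4} = - \frac{130083}{4}$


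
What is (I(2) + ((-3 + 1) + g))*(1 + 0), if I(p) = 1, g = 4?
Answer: 3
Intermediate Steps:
(I(2) + ((-3 + 1) + g))*(1 + 0) = (1 + ((-3 + 1) + 4))*(1 + 0) = (1 + (-2 + 4))*1 = (1 + 2)*1 = 3*1 = 3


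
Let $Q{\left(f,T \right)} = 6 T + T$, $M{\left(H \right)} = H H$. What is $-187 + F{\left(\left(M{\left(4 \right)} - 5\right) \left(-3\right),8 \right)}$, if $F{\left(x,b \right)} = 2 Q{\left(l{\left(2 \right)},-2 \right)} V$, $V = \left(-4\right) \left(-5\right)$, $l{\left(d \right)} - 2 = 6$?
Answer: $-747$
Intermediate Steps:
$l{\left(d \right)} = 8$ ($l{\left(d \right)} = 2 + 6 = 8$)
$M{\left(H \right)} = H^{2}$
$V = 20$
$Q{\left(f,T \right)} = 7 T$
$F{\left(x,b \right)} = -560$ ($F{\left(x,b \right)} = 2 \cdot 7 \left(-2\right) 20 = 2 \left(-14\right) 20 = \left(-28\right) 20 = -560$)
$-187 + F{\left(\left(M{\left(4 \right)} - 5\right) \left(-3\right),8 \right)} = -187 - 560 = -747$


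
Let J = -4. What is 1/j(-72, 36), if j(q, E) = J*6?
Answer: -1/24 ≈ -0.041667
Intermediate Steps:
j(q, E) = -24 (j(q, E) = -4*6 = -24)
1/j(-72, 36) = 1/(-24) = -1/24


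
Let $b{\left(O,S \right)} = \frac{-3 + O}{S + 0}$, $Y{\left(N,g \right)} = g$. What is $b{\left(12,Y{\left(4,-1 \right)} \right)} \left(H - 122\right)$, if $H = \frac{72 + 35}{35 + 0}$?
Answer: $\frac{37467}{35} \approx 1070.5$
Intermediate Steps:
$b{\left(O,S \right)} = \frac{-3 + O}{S}$
$H = \frac{107}{35} \approx 3.0571$
$b{\left(12,Y{\left(4,-1 \right)} \right)} \left(H - 122\right) = \frac{-3 + 12}{-1} \left(\frac{107}{35} - 122\right) = \left(-1\right) 9 \left(- \frac{4163}{35}\right) = \left(-9\right) \left(- \frac{4163}{35}\right) = \frac{37467}{35}$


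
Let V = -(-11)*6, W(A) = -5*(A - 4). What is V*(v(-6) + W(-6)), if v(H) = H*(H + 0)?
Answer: 5676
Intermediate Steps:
W(A) = 20 - 5*A (W(A) = -5*(-4 + A) = 20 - 5*A)
v(H) = H**2 (v(H) = H*H = H**2)
V = 66 (V = -11*(-6) = 66)
V*(v(-6) + W(-6)) = 66*((-6)**2 + (20 - 5*(-6))) = 66*(36 + (20 + 30)) = 66*(36 + 50) = 66*86 = 5676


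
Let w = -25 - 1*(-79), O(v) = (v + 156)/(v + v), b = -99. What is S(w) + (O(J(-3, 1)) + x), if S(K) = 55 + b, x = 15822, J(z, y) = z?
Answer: 31505/2 ≈ 15753.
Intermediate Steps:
O(v) = (156 + v)/(2*v) (O(v) = (156 + v)/((2*v)) = (156 + v)*(1/(2*v)) = (156 + v)/(2*v))
w = 54 (w = -25 + 79 = 54)
S(K) = -44 (S(K) = 55 - 99 = -44)
S(w) + (O(J(-3, 1)) + x) = -44 + ((½)*(156 - 3)/(-3) + 15822) = -44 + ((½)*(-⅓)*153 + 15822) = -44 + (-51/2 + 15822) = -44 + 31593/2 = 31505/2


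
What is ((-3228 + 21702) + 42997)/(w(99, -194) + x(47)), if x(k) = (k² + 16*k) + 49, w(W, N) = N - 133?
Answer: 61471/2683 ≈ 22.911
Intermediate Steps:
w(W, N) = -133 + N
x(k) = 49 + k² + 16*k
((-3228 + 21702) + 42997)/(w(99, -194) + x(47)) = ((-3228 + 21702) + 42997)/((-133 - 194) + (49 + 47² + 16*47)) = (18474 + 42997)/(-327 + (49 + 2209 + 752)) = 61471/(-327 + 3010) = 61471/2683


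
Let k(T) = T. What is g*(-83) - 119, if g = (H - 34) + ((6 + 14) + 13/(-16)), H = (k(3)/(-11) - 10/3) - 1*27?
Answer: 1927591/528 ≈ 3650.7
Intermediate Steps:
H = -1010/33 (H = (3/(-11) - 10/3) - 1*27 = (3*(-1/11) - 10*⅓) - 27 = (-3/11 - 10/3) - 27 = -119/33 - 27 = -1010/33 ≈ -30.606)
g = -23981/528 (g = (-1010/33 - 34) + ((6 + 14) + 13/(-16)) = -2132/33 + (20 + 13*(-1/16)) = -2132/33 + (20 - 13/16) = -2132/33 + 307/16 = -23981/528 ≈ -45.419)
g*(-83) - 119 = -23981/528*(-83) - 119 = 1990423/528 - 119 = 1927591/528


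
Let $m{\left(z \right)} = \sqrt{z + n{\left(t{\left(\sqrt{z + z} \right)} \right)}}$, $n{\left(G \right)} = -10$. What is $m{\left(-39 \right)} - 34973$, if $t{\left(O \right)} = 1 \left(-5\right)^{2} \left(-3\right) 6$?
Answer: $-34973 + 7 i \approx -34973.0 + 7.0 i$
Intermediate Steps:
$t{\left(O \right)} = -450$ ($t{\left(O \right)} = 1 \cdot 25 \left(-3\right) 6 = 25 \left(-3\right) 6 = \left(-75\right) 6 = -450$)
$m{\left(z \right)} = \sqrt{-10 + z}$ ($m{\left(z \right)} = \sqrt{z - 10} = \sqrt{-10 + z}$)
$m{\left(-39 \right)} - 34973 = \sqrt{-10 - 39} - 34973 = \sqrt{-49} - 34973 = 7 i - 34973 = -34973 + 7 i$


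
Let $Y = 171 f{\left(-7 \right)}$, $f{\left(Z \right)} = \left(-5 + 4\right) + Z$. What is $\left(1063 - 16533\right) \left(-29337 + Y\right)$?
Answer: $475006350$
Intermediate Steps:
$f{\left(Z \right)} = -1 + Z$
$Y = -1368$ ($Y = 171 \left(-1 - 7\right) = 171 \left(-8\right) = -1368$)
$\left(1063 - 16533\right) \left(-29337 + Y\right) = \left(1063 - 16533\right) \left(-29337 - 1368\right) = \left(-15470\right) \left(-30705\right) = 475006350$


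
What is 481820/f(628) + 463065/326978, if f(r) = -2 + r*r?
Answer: 170084520395/64477118798 ≈ 2.6379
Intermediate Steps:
f(r) = -2 + r²
481820/f(628) + 463065/326978 = 481820/(-2 + 628²) + 463065/326978 = 481820/(-2 + 394384) + 463065*(1/326978) = 481820/394382 + 463065/326978 = 481820*(1/394382) + 463065/326978 = 240910/197191 + 463065/326978 = 170084520395/64477118798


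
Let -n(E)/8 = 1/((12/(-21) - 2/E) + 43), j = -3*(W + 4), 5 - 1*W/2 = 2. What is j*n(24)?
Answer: 20160/3557 ≈ 5.6677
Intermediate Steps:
W = 6 (W = 10 - 2*2 = 10 - 4 = 6)
j = -30 (j = -3*(6 + 4) = -3*10 = -30)
n(E) = -8/(297/7 - 2/E) (n(E) = -8/((12/(-21) - 2/E) + 43) = -8/((12*(-1/21) - 2/E) + 43) = -8/((-4/7 - 2/E) + 43) = -8/(297/7 - 2/E))
j*n(24) = -(-1680)*24/(-14 + 297*24) = -(-1680)*24/(-14 + 7128) = -(-1680)*24/7114 = -30*(-672/3557) = 20160/3557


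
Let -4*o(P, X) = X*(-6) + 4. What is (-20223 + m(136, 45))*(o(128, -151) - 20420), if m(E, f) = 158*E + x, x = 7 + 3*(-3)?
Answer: -52155585/2 ≈ -2.6078e+7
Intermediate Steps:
x = -2 (x = 7 - 9 = -2)
o(P, X) = -1 + 3*X/2 (o(P, X) = -(X*(-6) + 4)/4 = -(-6*X + 4)/4 = -(4 - 6*X)/4 = -1 + 3*X/2)
m(E, f) = -2 + 158*E (m(E, f) = 158*E - 2 = -2 + 158*E)
(-20223 + m(136, 45))*(o(128, -151) - 20420) = (-20223 + (-2 + 158*136))*((-1 + (3/2)*(-151)) - 20420) = (-20223 + (-2 + 21488))*((-1 - 453/2) - 20420) = (-20223 + 21486)*(-455/2 - 20420) = 1263*(-41295/2) = -52155585/2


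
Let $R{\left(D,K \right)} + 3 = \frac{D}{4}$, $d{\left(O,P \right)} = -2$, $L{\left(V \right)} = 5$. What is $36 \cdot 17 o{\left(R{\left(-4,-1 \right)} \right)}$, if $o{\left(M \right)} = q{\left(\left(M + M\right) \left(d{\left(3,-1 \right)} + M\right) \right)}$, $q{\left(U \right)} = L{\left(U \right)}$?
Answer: $3060$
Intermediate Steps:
$R{\left(D,K \right)} = -3 + \frac{D}{4}$
$q{\left(U \right)} = 5$
$o{\left(M \right)} = 5$
$36 \cdot 17 o{\left(R{\left(-4,-1 \right)} \right)} = 36 \cdot 17 \cdot 5 = 612 \cdot 5 = 3060$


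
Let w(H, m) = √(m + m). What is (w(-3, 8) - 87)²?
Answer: 6889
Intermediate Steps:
w(H, m) = √2*√m (w(H, m) = √(2*m) = √2*√m)
(w(-3, 8) - 87)² = (√2*√8 - 87)² = (√2*(2*√2) - 87)² = (4 - 87)² = (-83)² = 6889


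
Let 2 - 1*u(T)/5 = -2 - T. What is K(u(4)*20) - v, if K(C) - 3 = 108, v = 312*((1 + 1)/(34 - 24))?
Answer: 243/5 ≈ 48.600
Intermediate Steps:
u(T) = 20 + 5*T (u(T) = 10 - 5*(-2 - T) = 10 + (10 + 5*T) = 20 + 5*T)
v = 312/5 (v = 312*(2/10) = 312*(2*(⅒)) = 312*(⅕) = 312/5 ≈ 62.400)
K(C) = 111 (K(C) = 3 + 108 = 111)
K(u(4)*20) - v = 111 - 1*312/5 = 111 - 312/5 = 243/5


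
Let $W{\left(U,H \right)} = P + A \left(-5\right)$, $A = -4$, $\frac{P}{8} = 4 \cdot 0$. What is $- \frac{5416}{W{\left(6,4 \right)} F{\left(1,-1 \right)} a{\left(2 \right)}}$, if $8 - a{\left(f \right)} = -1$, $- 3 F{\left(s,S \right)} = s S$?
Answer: $- \frac{1354}{15} \approx -90.267$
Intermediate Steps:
$P = 0$ ($P = 8 \cdot 4 \cdot 0 = 8 \cdot 0 = 0$)
$W{\left(U,H \right)} = 20$ ($W{\left(U,H \right)} = 0 - -20 = 0 + 20 = 20$)
$F{\left(s,S \right)} = - \frac{S s}{3}$ ($F{\left(s,S \right)} = - \frac{s S}{3} = - \frac{S s}{3}$)
$a{\left(f \right)} = 9$ ($a{\left(f \right)} = 8 - -1 = 8 + 1 = 9$)
$- \frac{5416}{W{\left(6,4 \right)} F{\left(1,-1 \right)} a{\left(2 \right)}} = - \frac{5416}{20 \left(- \frac{1}{3}\right) \left(-1\right) 1 \cdot 9} = - \frac{5416}{20 \cdot \frac{1}{3} \cdot 9} = - \frac{5416}{20 \cdot 3} = - \frac{5416}{60} = \left(-5416\right) \frac{1}{60} = - \frac{1354}{15}$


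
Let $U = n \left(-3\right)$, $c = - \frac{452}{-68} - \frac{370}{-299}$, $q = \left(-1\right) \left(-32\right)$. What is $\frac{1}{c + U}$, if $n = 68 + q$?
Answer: $- \frac{5083}{1484823} \approx -0.0034233$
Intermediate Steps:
$q = 32$
$n = 100$ ($n = 68 + 32 = 100$)
$c = \frac{40077}{5083}$ ($c = \left(-452\right) \left(- \frac{1}{68}\right) - - \frac{370}{299} = \frac{113}{17} + \frac{370}{299} = \frac{40077}{5083} \approx 7.8845$)
$U = -300$ ($U = 100 \left(-3\right) = -300$)
$\frac{1}{c + U} = \frac{1}{\frac{40077}{5083} - 300} = \frac{1}{- \frac{1484823}{5083}} = - \frac{5083}{1484823}$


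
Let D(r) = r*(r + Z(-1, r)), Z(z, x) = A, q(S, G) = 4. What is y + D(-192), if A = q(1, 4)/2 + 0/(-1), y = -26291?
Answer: 10189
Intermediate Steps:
A = 2 (A = 4/2 + 0/(-1) = 4*(½) + 0*(-1) = 2 + 0 = 2)
Z(z, x) = 2
D(r) = r*(2 + r) (D(r) = r*(r + 2) = r*(2 + r))
y + D(-192) = -26291 - 192*(2 - 192) = -26291 - 192*(-190) = -26291 + 36480 = 10189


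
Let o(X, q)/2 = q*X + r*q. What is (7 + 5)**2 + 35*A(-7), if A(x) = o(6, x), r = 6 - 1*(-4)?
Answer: -7696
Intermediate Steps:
r = 10 (r = 6 + 4 = 10)
o(X, q) = 20*q + 2*X*q (o(X, q) = 2*(q*X + 10*q) = 2*(X*q + 10*q) = 2*(10*q + X*q) = 20*q + 2*X*q)
A(x) = 32*x (A(x) = 2*x*(10 + 6) = 2*x*16 = 32*x)
(7 + 5)**2 + 35*A(-7) = (7 + 5)**2 + 35*(32*(-7)) = 12**2 + 35*(-224) = 144 - 7840 = -7696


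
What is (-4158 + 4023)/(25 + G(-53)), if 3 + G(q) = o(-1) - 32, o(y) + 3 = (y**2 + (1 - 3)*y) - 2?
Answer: 45/4 ≈ 11.250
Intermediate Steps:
o(y) = -5 + y**2 - 2*y (o(y) = -3 + ((y**2 + (1 - 3)*y) - 2) = -3 + ((y**2 - 2*y) - 2) = -3 + (-2 + y**2 - 2*y) = -5 + y**2 - 2*y)
G(q) = -37 (G(q) = -3 + ((-5 + (-1)**2 - 2*(-1)) - 32) = -3 + ((-5 + 1 + 2) - 32) = -3 + (-2 - 32) = -3 - 34 = -37)
(-4158 + 4023)/(25 + G(-53)) = (-4158 + 4023)/(25 - 37) = -135/(-12) = -135*(-1/12) = 45/4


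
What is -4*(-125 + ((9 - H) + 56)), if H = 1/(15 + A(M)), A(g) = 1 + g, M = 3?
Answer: 4564/19 ≈ 240.21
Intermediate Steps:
H = 1/19 (H = 1/(15 + (1 + 3)) = 1/(15 + 4) = 1/19 ≈ 0.052632)
-4*(-125 + ((9 - H) + 56)) = -4*(-125 + ((9 - 1*1/19) + 56)) = -4*(-125 + ((9 - 1/19) + 56)) = -4*(-125 + (170/19 + 56)) = -4*(-125 + 1234/19) = -4*(-1141/19) = 4564/19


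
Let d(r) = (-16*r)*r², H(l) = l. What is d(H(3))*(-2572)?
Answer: 1111104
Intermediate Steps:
d(r) = -16*r³
d(H(3))*(-2572) = -16*3³*(-2572) = -16*27*(-2572) = -432*(-2572) = 1111104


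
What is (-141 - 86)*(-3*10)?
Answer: 6810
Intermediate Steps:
(-141 - 86)*(-3*10) = -227*(-30) = 6810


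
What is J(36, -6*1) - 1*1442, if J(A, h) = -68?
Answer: -1510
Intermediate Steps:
J(36, -6*1) - 1*1442 = -68 - 1*1442 = -68 - 1442 = -1510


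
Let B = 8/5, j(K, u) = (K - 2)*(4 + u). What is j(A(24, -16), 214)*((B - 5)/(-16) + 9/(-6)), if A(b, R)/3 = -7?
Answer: 258221/40 ≈ 6455.5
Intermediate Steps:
A(b, R) = -21 (A(b, R) = 3*(-7) = -21)
j(K, u) = (-2 + K)*(4 + u)
B = 8/5 (B = 8*(⅕) = 8/5 ≈ 1.6000)
j(A(24, -16), 214)*((B - 5)/(-16) + 9/(-6)) = (-8 - 2*214 + 4*(-21) - 21*214)*((8/5 - 5)/(-16) + 9/(-6)) = (-8 - 428 - 84 - 4494)*(-17/5*(-1/16) + 9*(-⅙)) = -5014*(17/80 - 3/2) = -5014*(-103/80) = 258221/40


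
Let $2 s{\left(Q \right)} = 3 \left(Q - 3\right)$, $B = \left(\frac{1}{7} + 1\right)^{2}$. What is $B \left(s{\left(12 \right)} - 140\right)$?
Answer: $- \frac{8096}{49} \approx -165.22$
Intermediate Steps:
$B = \frac{64}{49}$ ($B = \left(\frac{1}{7} + 1\right)^{2} = \left(\frac{8}{7}\right)^{2} = \frac{64}{49} \approx 1.3061$)
$s{\left(Q \right)} = - \frac{9}{2} + \frac{3 Q}{2}$ ($s{\left(Q \right)} = \frac{3 \left(Q - 3\right)}{2} = \frac{3 \left(-3 + Q\right)}{2} = \frac{-9 + 3 Q}{2} = - \frac{9}{2} + \frac{3 Q}{2}$)
$B \left(s{\left(12 \right)} - 140\right) = \frac{64 \left(\left(- \frac{9}{2} + \frac{3}{2} \cdot 12\right) - 140\right)}{49} = \frac{64 \left(\left(- \frac{9}{2} + 18\right) - 140\right)}{49} = \frac{64 \left(\frac{27}{2} - 140\right)}{49} = \frac{64}{49} \left(- \frac{253}{2}\right) = - \frac{8096}{49}$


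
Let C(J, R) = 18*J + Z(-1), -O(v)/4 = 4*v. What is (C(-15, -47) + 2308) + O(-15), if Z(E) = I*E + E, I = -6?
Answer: 2283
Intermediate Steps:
O(v) = -16*v
Z(E) = -5*E (Z(E) = -6*E + E = -5*E)
C(J, R) = 5 + 18*J (C(J, R) = 18*J - 5*(-1) = 18*J + 5 = 5 + 18*J)
(C(-15, -47) + 2308) + O(-15) = ((5 + 18*(-15)) + 2308) - 16*(-15) = ((5 - 270) + 2308) + 240 = (-265 + 2308) + 240 = 2043 + 240 = 2283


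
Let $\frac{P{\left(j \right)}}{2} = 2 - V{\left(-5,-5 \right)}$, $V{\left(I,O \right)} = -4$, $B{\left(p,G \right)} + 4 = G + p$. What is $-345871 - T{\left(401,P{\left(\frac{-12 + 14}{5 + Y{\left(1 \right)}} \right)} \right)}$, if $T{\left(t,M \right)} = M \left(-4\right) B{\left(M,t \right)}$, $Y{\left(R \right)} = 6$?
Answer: $-326239$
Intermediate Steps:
$B{\left(p,G \right)} = -4 + G + p$ ($B{\left(p,G \right)} = -4 + \left(G + p\right) = -4 + G + p$)
$P{\left(j \right)} = 12$ ($P{\left(j \right)} = 2 \left(2 - -4\right) = 2 \left(2 + 4\right) = 2 \cdot 6 = 12$)
$T{\left(t,M \right)} = - 4 M \left(-4 + M + t\right)$ ($T{\left(t,M \right)} = M \left(-4\right) \left(-4 + t + M\right) = - 4 M \left(-4 + M + t\right)$)
$-345871 - T{\left(401,P{\left(\frac{-12 + 14}{5 + Y{\left(1 \right)}} \right)} \right)} = -345871 - 4 \cdot 12 \left(4 - 12 - 401\right) = -345871 - 4 \cdot 12 \left(-409\right) = -345871 - -19632 = -345871 + 19632 = -326239$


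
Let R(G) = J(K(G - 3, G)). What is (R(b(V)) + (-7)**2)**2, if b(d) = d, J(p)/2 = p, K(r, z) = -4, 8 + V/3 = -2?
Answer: 1681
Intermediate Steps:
V = -30 (V = -24 + 3*(-2) = -24 - 6 = -30)
J(p) = 2*p
R(G) = -8 (R(G) = 2*(-4) = -8)
(R(b(V)) + (-7)**2)**2 = (-8 + (-7)**2)**2 = (-8 + 49)**2 = 41**2 = 1681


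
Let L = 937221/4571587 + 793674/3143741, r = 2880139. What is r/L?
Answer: 41393027894547648413/6574729824399 ≈ 6.2958e+6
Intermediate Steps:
L = 6574729824399/14371885486967 (L = 937221*(1/4571587) + 793674*(1/3143741) = 937221/4571587 + 793674/3143741 = 6574729824399/14371885486967 ≈ 0.45747)
r/L = 2880139/(6574729824399/14371885486967) = 2880139*(14371885486967/6574729824399) = 41393027894547648413/6574729824399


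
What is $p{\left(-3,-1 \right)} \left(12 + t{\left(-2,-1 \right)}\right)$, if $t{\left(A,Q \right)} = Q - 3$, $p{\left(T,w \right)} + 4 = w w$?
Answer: $-24$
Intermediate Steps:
$p{\left(T,w \right)} = -4 + w^{2}$ ($p{\left(T,w \right)} = -4 + w w = -4 + w^{2}$)
$t{\left(A,Q \right)} = -3 + Q$
$p{\left(-3,-1 \right)} \left(12 + t{\left(-2,-1 \right)}\right) = \left(-4 + \left(-1\right)^{2}\right) \left(12 - 4\right) = \left(-4 + 1\right) \left(12 - 4\right) = \left(-3\right) 8 = -24$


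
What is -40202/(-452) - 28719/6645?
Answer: 42360217/500590 ≈ 84.621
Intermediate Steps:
-40202/(-452) - 28719/6645 = -40202*(-1/452) - 28719*1/6645 = 20101/226 - 9573/2215 = 42360217/500590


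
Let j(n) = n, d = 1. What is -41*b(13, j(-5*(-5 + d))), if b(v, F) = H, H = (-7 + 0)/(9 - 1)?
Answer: 287/8 ≈ 35.875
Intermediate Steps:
H = -7/8 ≈ -0.87500
b(v, F) = -7/8
-41*b(13, j(-5*(-5 + d))) = -41*(-7/8) = 287/8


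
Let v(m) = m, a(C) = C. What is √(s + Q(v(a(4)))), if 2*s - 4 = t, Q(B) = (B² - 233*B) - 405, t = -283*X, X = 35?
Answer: I*√25086/2 ≈ 79.193*I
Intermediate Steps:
t = -9905 (t = -283*35 = -9905)
Q(B) = -405 + B² - 233*B
s = -9901/2 (s = 2 + (½)*(-9905) = 2 - 9905/2 = -9901/2 ≈ -4950.5)
√(s + Q(v(a(4)))) = √(-9901/2 + (-405 + 4² - 233*4)) = √(-9901/2 + (-405 + 16 - 932)) = √(-9901/2 - 1321) = √(-12543/2) = I*√25086/2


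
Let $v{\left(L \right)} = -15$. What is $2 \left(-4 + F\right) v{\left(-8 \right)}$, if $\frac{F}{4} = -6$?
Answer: $840$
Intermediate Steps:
$F = -24$ ($F = 4 \left(-6\right) = -24$)
$2 \left(-4 + F\right) v{\left(-8 \right)} = 2 \left(-4 - 24\right) \left(-15\right) = 2 \left(-28\right) \left(-15\right) = \left(-56\right) \left(-15\right) = 840$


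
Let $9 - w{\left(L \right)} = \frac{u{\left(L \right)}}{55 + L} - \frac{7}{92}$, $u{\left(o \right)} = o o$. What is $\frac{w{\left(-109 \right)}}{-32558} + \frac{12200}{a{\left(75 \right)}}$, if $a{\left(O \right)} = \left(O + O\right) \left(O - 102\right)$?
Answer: $- \frac{732569197}{242622216} \approx -3.0194$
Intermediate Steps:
$u{\left(o \right)} = o^{2}$
$a{\left(O \right)} = 2 O \left(-102 + O\right)$
$w{\left(L \right)} = \frac{835}{92} - \frac{L^{2}}{55 + L}$ ($w{\left(L \right)} = 9 - \left(\frac{L^{2}}{55 + L} - \frac{7}{92}\right) = 9 - \left(- \frac{7}{92} + \frac{L^{2}}{55 + L}\right) = \frac{835}{92} - \frac{L^{2}}{55 + L}$)
$\frac{w{\left(-109 \right)}}{-32558} + \frac{12200}{a{\left(75 \right)}} = \frac{\frac{1}{92} \frac{1}{55 - 109} \left(45925 - 92 \left(-109\right)^{2} + 835 \left(-109\right)\right)}{-32558} + \frac{12200}{2 \cdot 75 \left(-102 + 75\right)} = \frac{45925 - 1093052 - 91015}{92 \left(-54\right)} \left(- \frac{1}{32558}\right) + \frac{12200}{2 \cdot 75 \left(-27\right)} = \frac{1}{92} \left(- \frac{1}{54}\right) \left(45925 - 1093052 - 91015\right) \left(- \frac{1}{32558}\right) + \frac{12200}{-4050} = \frac{1}{92} \left(- \frac{1}{54}\right) \left(-1138142\right) \left(- \frac{1}{32558}\right) + 12200 \left(- \frac{1}{4050}\right) = \frac{569071}{2484} \left(- \frac{1}{32558}\right) - \frac{244}{81} = - \frac{569071}{80874072} - \frac{244}{81} = - \frac{732569197}{242622216}$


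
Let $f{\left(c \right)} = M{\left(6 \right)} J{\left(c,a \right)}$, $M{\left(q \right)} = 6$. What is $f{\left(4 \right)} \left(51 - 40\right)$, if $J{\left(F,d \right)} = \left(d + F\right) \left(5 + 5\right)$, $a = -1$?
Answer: $1980$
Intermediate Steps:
$J{\left(F,d \right)} = 10 F + 10 d$ ($J{\left(F,d \right)} = \left(F + d\right) 10 = 10 F + 10 d$)
$f{\left(c \right)} = -60 + 60 c$ ($f{\left(c \right)} = 6 \left(10 c + 10 \left(-1\right)\right) = 6 \left(10 c - 10\right) = 6 \left(-10 + 10 c\right) = -60 + 60 c$)
$f{\left(4 \right)} \left(51 - 40\right) = \left(-60 + 60 \cdot 4\right) \left(51 - 40\right) = \left(-60 + 240\right) 11 = 180 \cdot 11 = 1980$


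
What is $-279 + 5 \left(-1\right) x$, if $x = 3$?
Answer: $-294$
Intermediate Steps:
$-279 + 5 \left(-1\right) x = -279 + 5 \left(-1\right) 3 = -279 - 15 = -294$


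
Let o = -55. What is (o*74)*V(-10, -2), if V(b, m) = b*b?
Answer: -407000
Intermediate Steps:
V(b, m) = b**2
(o*74)*V(-10, -2) = -55*74*(-10)**2 = -4070*100 = -407000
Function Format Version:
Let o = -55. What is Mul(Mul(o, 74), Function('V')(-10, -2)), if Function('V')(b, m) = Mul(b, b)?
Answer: -407000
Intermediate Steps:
Function('V')(b, m) = Pow(b, 2)
Mul(Mul(o, 74), Function('V')(-10, -2)) = Mul(Mul(-55, 74), Pow(-10, 2)) = Mul(-4070, 100) = -407000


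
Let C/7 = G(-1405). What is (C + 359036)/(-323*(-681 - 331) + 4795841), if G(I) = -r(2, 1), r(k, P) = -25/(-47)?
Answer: 16874517/240767699 ≈ 0.070086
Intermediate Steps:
r(k, P) = 25/47 (r(k, P) = -25*(-1/47) = 25/47)
G(I) = -25/47 (G(I) = -1*25/47 = -25/47)
C = -175/47 (C = 7*(-25/47) = -175/47 ≈ -3.7234)
(C + 359036)/(-323*(-681 - 331) + 4795841) = (-175/47 + 359036)/(-323*(-681 - 331) + 4795841) = 16874517/(47*(-323*(-1012) + 4795841)) = 16874517/(47*(326876 + 4795841)) = (16874517/47)/5122717 = (16874517/47)*(1/5122717) = 16874517/240767699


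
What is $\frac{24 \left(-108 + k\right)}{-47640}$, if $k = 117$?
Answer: $- \frac{9}{1985} \approx -0.004534$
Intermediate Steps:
$\frac{24 \left(-108 + k\right)}{-47640} = \frac{24 \left(-108 + 117\right)}{-47640} = 24 \cdot 9 \left(- \frac{1}{47640}\right) = 216 \left(- \frac{1}{47640}\right) = - \frac{9}{1985}$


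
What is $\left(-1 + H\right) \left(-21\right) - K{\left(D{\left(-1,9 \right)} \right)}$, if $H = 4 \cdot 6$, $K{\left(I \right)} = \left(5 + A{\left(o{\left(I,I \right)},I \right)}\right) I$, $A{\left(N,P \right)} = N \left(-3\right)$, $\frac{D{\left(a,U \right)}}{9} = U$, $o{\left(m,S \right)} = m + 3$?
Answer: $19524$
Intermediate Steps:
$o{\left(m,S \right)} = 3 + m$
$D{\left(a,U \right)} = 9 U$
$A{\left(N,P \right)} = - 3 N$
$K{\left(I \right)} = I \left(-4 - 3 I\right)$ ($K{\left(I \right)} = \left(5 - 3 \left(3 + I\right)\right) I = \left(5 - \left(9 + 3 I\right)\right) I = \left(-4 - 3 I\right) I = I \left(-4 - 3 I\right)$)
$H = 24$
$\left(-1 + H\right) \left(-21\right) - K{\left(D{\left(-1,9 \right)} \right)} = \left(-1 + 24\right) \left(-21\right) - - 9 \cdot 9 \left(4 + 3 \cdot 9 \cdot 9\right) = 23 \left(-21\right) - \left(-1\right) 81 \left(4 + 3 \cdot 81\right) = -483 - \left(-1\right) 81 \left(4 + 243\right) = -483 - \left(-1\right) 81 \cdot 247 = -483 - -20007 = -483 + 20007 = 19524$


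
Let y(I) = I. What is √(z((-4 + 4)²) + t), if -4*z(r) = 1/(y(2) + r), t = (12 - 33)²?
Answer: √7054/4 ≈ 20.997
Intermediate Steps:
t = 441 (t = (-21)² = 441)
z(r) = -1/(4*(2 + r))
√(z((-4 + 4)²) + t) = √(-1/(8 + 4*(-4 + 4)²) + 441) = √(-1/(8 + 4*0²) + 441) = √(-1/(8 + 4*0) + 441) = √(-1/(8 + 0) + 441) = √(-1/8 + 441) = √(-1*⅛ + 441) = √(-⅛ + 441) = √(3527/8) = √7054/4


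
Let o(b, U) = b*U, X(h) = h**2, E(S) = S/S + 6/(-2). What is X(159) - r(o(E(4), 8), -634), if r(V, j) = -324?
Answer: 25605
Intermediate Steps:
E(S) = -2 (E(S) = 1 + 6*(-1/2) = 1 - 3 = -2)
o(b, U) = U*b
X(159) - r(o(E(4), 8), -634) = 159**2 - 1*(-324) = 25281 + 324 = 25605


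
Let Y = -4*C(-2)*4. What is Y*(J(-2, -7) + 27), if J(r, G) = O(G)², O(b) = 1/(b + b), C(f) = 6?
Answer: -127032/49 ≈ -2592.5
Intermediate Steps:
O(b) = 1/(2*b)
J(r, G) = 1/(4*G²) (J(r, G) = (1/(2*G))² = 1/(4*G²))
Y = -96 (Y = -4*6*4 = -24*4 = -96)
Y*(J(-2, -7) + 27) = -96*((¼)/(-7)² + 27) = -96*((¼)*(1/49) + 27) = -96*(1/196 + 27) = -96*5293/196 = -127032/49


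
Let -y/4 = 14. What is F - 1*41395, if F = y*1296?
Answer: -113971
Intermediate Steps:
y = -56 (y = -4*14 = -56)
F = -72576 (F = -56*1296 = -72576)
F - 1*41395 = -72576 - 1*41395 = -72576 - 41395 = -113971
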